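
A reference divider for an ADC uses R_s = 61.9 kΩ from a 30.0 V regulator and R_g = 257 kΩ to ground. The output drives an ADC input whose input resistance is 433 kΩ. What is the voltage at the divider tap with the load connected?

V_out ≈ 21.7 V

The load sits in parallel with R_g: R_g‖R_L = (257 × 433) / (257 + 433) = 161.3 kΩ.
V_out = 30.0 × 161.3 / (61.9 + 161.3) = 30.0 × 161.3/223.2 = 21.7 V.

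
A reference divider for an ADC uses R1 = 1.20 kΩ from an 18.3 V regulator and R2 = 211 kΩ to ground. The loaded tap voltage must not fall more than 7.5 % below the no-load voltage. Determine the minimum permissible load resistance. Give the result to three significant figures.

Output resistance R_th = R1‖R2 = (1.20 × 211)/212.2 = 1.193 kΩ.
The fractional drop is R_th/(R_th + R_L); requiring this ≤ 0.0750 gives R_L ≥ R_th(1/0.0750 − 1) = 1.193 × 12.33 = 14.7 kΩ.

R_L(min) ≈ 14.7 kΩ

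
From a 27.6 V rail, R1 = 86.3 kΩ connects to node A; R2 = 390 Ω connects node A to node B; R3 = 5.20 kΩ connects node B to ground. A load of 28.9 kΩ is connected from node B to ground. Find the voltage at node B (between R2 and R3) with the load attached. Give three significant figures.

V ≈ 1.34 V

At node B, R3 is in parallel with the load: R3‖R_L = 4407 Ω.
Below node A the resistance is R2 + (R3‖R_L) = 4797 Ω, so V_A = 27.6 × 4797/91100 = 1.453 V.
Then V_B = V_A × (R3‖R_L)/(R2 + R3‖R_L) = 1.453 × 4407/4797 = 1.34 V.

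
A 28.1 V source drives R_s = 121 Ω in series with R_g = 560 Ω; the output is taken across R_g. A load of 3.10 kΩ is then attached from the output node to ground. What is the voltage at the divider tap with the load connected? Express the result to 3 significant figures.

The load sits in parallel with R_g: R_g‖R_L = (560 × 3100) / (560 + 3100) = 474.3 Ω.
V_out = 28.1 × 474.3 / (121 + 474.3) = 28.1 × 474.3/595.3 = 22.4 V.
(Unloaded it would have been 23.1 V.)

V_out ≈ 22.4 V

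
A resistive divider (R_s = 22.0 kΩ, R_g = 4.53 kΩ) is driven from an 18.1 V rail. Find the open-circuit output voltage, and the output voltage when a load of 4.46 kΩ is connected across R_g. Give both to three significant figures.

Unloaded: 3.09 V; loaded: 1.68 V

Open-circuit: V = 18.1 × 4.53/(22.0 + 4.53) = 3.09 V.
With the load, R_g becomes R_g‖R_L = 2.247 kΩ, so V = 18.1 × 2.247/24.25 = 1.68 V.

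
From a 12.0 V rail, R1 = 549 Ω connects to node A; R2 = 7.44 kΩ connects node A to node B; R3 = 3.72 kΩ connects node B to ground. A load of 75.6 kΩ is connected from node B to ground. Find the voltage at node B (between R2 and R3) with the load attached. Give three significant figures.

At node B, R3 is in parallel with the load: R3‖R_L = 3546 Ω.
Below node A the resistance is R2 + (R3‖R_L) = 10990 Ω, so V_A = 12.0 × 10990/11530 = 11.43 V.
Then V_B = V_A × (R3‖R_L)/(R2 + R3‖R_L) = 11.43 × 3546/10990 = 3.69 V.

V ≈ 3.69 V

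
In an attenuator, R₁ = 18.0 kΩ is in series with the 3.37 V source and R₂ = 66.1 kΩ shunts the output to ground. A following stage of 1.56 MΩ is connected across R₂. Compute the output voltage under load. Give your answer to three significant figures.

V_out ≈ 2.62 V

The load sits in parallel with R₂: R₂‖R_L = (66.1 × 1560) / (66.1 + 1560) = 63.41 kΩ.
V_out = 3.37 × 63.41 / (18.0 + 63.41) = 3.37 × 63.41/81.41 = 2.62 V.
(Unloaded it would have been 2.65 V.)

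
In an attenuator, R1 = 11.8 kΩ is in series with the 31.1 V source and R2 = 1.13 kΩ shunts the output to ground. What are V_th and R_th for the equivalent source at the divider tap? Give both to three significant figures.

V_th is the open-circuit tap voltage: 31.1 × 1.13/(11.8 + 1.13) = 2.72 V.
With the supply zeroed, R1 and R2 appear in parallel from the tap: R_th = R1‖R2 = (11.8 × 1.13)/12.93 = 1.03 kΩ.

V_th = 2.72 V, R_th = 1.03 kΩ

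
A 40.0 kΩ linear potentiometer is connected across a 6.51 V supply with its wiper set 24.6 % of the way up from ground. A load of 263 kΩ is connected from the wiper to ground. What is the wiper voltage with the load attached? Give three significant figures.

The wiper splits the pot into (1−α)R = 30.16 kΩ above and αR = 9.840 kΩ below.
Lower section ‖ load = 9.485 kΩ.
V_wiper = 6.51 × 9.485/(30.16 + 9.485) = 1.56 V.

V ≈ 1.56 V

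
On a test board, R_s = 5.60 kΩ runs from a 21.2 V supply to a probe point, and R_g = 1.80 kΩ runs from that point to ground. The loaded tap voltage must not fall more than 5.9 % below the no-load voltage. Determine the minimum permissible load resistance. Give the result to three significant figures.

Output resistance R_th = R_s‖R_g = (5.60 × 1.80)/7.400 = 1.362 kΩ.
The fractional drop is R_th/(R_th + R_L); requiring this ≤ 0.0590 gives R_L ≥ R_th(1/0.0590 − 1) = 1.362 × 15.95 = 21.7 kΩ.

R_L(min) ≈ 21.7 kΩ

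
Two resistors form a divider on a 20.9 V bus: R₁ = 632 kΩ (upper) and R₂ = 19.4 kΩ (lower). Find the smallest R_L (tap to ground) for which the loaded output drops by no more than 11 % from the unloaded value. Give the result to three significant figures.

R_L(min) ≈ 152 kΩ

Output resistance R_th = R₁‖R₂ = (632 × 19.4)/651.4 = 18.82 kΩ.
The fractional drop is R_th/(R_th + R_L); requiring this ≤ 0.110 gives R_L ≥ R_th(1/0.110 − 1) = 18.82 × 8.091 = 152 kΩ.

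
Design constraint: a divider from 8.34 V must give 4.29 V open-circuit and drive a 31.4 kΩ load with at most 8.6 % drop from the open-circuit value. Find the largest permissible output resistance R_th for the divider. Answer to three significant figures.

R_th ≤ 2.95 kΩ

Loading drop = R_th/(R_th + R_L) ≤ 0.0860, so R_th ≤ R_L · ε/(1−ε) = 31.4 kΩ × 0.0860/0.9140 = 2.95 kΩ.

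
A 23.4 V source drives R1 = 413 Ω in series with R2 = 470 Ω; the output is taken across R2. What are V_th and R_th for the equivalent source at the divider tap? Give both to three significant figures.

V_th = 12.5 V, R_th = 220 Ω

V_th is the open-circuit tap voltage: 23.4 × 470/(413 + 470) = 12.5 V.
With the supply zeroed, R1 and R2 appear in parallel from the tap: R_th = R1‖R2 = (413 × 470)/883.0 = 220 Ω.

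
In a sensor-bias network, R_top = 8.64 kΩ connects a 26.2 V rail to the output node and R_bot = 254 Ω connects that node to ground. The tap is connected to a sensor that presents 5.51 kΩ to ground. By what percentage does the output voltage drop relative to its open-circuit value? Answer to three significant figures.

4.29 %

The divider's output (Thévenin) resistance is R_top‖R_bot = 246.7 Ω.
Fractional drop under load = R_th/(R_th + R_L) = 246.7 / (246.7 + 5510) = 0.04286.
So the output falls by 4.29 %.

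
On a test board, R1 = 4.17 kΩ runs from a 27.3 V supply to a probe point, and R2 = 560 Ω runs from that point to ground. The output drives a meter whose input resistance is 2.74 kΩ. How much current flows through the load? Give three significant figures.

I_L ≈ 1.00 mA

R2‖R_L = 465.0 Ω; V_out = 27.3 × 465.0/4635 = 2.739 V.
I_L = V_out / R_L = 2.739 / 2.74 kΩ = 1.00 mA.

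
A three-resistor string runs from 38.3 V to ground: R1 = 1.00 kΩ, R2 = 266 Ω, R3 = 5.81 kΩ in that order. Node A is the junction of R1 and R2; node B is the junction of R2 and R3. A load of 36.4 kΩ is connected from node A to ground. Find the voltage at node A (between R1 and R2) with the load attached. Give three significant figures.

Below node A the series string R2+R3 = 6076 Ω sits in parallel with the 36400 Ω load: 5207 Ω.
V_A = 38.3 × 5207/(1000 + 5207) = 32.1 V.

V ≈ 32.1 V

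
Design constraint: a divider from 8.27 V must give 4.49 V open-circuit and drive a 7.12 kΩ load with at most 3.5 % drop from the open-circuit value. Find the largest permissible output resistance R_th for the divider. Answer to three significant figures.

Loading drop = R_th/(R_th + R_L) ≤ 0.0350, so R_th ≤ R_L · ε/(1−ε) = 7.12 kΩ × 0.0350/0.9650 = 258 Ω.

R_th ≤ 258 Ω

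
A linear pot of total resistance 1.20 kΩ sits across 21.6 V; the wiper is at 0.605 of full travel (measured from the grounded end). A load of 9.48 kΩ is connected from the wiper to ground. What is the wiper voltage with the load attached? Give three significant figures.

V ≈ 12.7 V

The wiper splits the pot into (1−α)R = 474.0 Ω above and αR = 726.0 Ω below.
Lower section ‖ load = 674.4 Ω.
V_wiper = 21.6 × 674.4/(474.0 + 674.4) = 12.7 V.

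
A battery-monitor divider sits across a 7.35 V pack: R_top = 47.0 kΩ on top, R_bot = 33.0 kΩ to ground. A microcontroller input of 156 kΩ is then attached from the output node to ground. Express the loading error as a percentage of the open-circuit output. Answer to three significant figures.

The divider's output (Thévenin) resistance is R_top‖R_bot = 19.39 kΩ.
Fractional drop under load = R_th/(R_th + R_L) = 19.39 / (19.39 + 156) = 0.1105.
So the output falls by 11.1 %.

11.1 %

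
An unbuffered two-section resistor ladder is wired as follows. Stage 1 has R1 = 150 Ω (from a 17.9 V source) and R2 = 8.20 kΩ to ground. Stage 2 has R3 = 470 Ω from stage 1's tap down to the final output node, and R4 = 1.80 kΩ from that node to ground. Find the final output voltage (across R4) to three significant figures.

Stage 2 presents R3+R4 = 2270 Ω as a load on stage 1's tap.
Stage 1's lower leg becomes R2‖(R3+R4) = 1778 Ω, so V_mid = 17.9 × 1778/1928 = 16.51 V.
Stage 2 is itself unloaded: V_out = V_mid × R4/(R3+R4) = 16.51 × 1800/2270 = 13.1 V.

V_out ≈ 13.1 V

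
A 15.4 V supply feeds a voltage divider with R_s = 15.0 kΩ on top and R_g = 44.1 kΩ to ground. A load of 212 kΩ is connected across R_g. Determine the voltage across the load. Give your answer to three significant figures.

V_out ≈ 10.9 V

The load sits in parallel with R_g: R_g‖R_L = (44.1 × 212) / (44.1 + 212) = 36.51 kΩ.
V_out = 15.4 × 36.51 / (15.0 + 36.51) = 15.4 × 36.51/51.51 = 10.9 V.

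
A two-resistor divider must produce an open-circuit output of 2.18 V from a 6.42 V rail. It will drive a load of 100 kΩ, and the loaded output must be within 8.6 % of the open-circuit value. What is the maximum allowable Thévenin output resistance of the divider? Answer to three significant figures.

R_th ≤ 9.41 kΩ

Loading drop = R_th/(R_th + R_L) ≤ 0.0860, so R_th ≤ R_L · ε/(1−ε) = 100 kΩ × 0.0860/0.9140 = 9.41 kΩ.
(Any R1, R2 with R2/(R1+R2) = 0.340 and R1‖R2 ≤ 9.41 kΩ will meet the spec.)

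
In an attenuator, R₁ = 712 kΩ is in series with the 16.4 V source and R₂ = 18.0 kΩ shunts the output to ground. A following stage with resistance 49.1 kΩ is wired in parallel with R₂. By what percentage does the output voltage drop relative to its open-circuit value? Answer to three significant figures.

26.3 %

The divider's output (Thévenin) resistance is R₁‖R₂ = 17.56 kΩ.
Fractional drop under load = R_th/(R_th + R_L) = 17.56 / (17.56 + 49.1) = 0.2634.
So the output falls by 26.3 %.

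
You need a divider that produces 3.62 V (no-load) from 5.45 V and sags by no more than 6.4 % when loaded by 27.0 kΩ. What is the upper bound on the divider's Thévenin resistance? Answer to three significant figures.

R_th ≤ 1.85 kΩ

Loading drop = R_th/(R_th + R_L) ≤ 0.0640, so R_th ≤ R_L · ε/(1−ε) = 27.0 kΩ × 0.0640/0.9360 = 1.85 kΩ.
(Any R1, R2 with R2/(R1+R2) = 0.664 and R1‖R2 ≤ 1.85 kΩ will meet the spec.)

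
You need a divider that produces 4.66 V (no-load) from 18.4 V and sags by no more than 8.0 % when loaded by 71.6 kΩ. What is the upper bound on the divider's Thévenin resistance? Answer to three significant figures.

Loading drop = R_th/(R_th + R_L) ≤ 0.0800, so R_th ≤ R_L · ε/(1−ε) = 71.6 kΩ × 0.0800/0.9200 = 6.23 kΩ.
(Any R1, R2 with R2/(R1+R2) = 0.253 and R1‖R2 ≤ 6.23 kΩ will meet the spec.)

R_th ≤ 6.23 kΩ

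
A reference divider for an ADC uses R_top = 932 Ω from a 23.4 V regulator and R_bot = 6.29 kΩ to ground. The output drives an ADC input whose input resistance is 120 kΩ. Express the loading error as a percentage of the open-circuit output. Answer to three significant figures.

The divider's output (Thévenin) resistance is R_top‖R_bot = 811.7 Ω.
Fractional drop under load = R_th/(R_th + R_L) = 811.7 / (811.7 + 120000) = 0.006719.
So the output falls by 0.672 %.

0.672 %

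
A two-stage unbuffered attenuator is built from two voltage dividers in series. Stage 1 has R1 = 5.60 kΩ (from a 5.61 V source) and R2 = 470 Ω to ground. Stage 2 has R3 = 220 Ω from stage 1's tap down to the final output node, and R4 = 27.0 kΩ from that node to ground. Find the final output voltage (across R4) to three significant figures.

V_out ≈ 0.424 V

Stage 2 presents R3+R4 = 27220 Ω as a load on stage 1's tap.
Stage 1's lower leg becomes R2‖(R3+R4) = 462.0 Ω, so V_mid = 5.61 × 462.0/6062 = 0.4276 V.
Stage 2 is itself unloaded: V_out = V_mid × R4/(R3+R4) = 0.4276 × 27000/27220 = 0.424 V.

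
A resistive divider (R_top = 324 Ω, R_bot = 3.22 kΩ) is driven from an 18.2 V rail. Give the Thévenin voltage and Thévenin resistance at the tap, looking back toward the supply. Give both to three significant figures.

V_th is the open-circuit tap voltage: 18.2 × 3220/(324 + 3220) = 16.5 V.
With the supply zeroed, R_top and R_bot appear in parallel from the tap: R_th = R_top‖R_bot = (324 × 3220)/3544 = 294 Ω.

V_th = 16.5 V, R_th = 294 Ω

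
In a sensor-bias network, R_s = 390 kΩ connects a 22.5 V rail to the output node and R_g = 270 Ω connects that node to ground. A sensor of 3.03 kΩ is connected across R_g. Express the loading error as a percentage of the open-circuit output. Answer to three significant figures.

8.18 %

The divider's output (Thévenin) resistance is R_s‖R_g = 269.8 Ω.
Fractional drop under load = R_th/(R_th + R_L) = 269.8 / (269.8 + 3030) = 0.08177.
So the output falls by 8.18 %.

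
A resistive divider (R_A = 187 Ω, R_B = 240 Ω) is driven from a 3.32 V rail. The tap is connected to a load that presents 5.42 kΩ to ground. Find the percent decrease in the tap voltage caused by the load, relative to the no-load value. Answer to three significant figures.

The divider's output (Thévenin) resistance is R_A‖R_B = 105.1 Ω.
Fractional drop under load = R_th/(R_th + R_L) = 105.1 / (105.1 + 5420) = 0.01902.
So the output falls by 1.90 %.

1.90 %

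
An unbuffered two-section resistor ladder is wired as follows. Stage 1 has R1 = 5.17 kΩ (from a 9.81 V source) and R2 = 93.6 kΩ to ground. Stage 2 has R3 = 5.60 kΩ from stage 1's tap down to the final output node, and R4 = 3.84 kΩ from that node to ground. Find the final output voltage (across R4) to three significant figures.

Stage 2 presents R3+R4 = 9.440 kΩ as a load on stage 1's tap.
Stage 1's lower leg becomes R2‖(R3+R4) = 8.575 kΩ, so V_mid = 9.81 × 8.575/13.75 = 6.120 V.
Stage 2 is itself unloaded: V_out = V_mid × R4/(R3+R4) = 6.120 × 3.84/9.440 = 2.49 V.

V_out ≈ 2.49 V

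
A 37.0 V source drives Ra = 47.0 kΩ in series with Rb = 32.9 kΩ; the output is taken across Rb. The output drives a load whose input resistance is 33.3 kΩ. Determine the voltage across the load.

V_out ≈ 9.64 V

The load sits in parallel with Rb: Rb‖R_L = (32.9 × 33.3) / (32.9 + 33.3) = 16.55 kΩ.
V_out = 37.0 × 16.55 / (47.0 + 16.55) = 37.0 × 16.55/63.55 = 9.64 V.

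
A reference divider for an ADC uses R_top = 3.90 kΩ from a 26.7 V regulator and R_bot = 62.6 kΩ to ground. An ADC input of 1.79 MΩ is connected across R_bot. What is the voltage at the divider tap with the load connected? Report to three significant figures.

V_out ≈ 25.1 V

The load sits in parallel with R_bot: R_bot‖R_L = (62.6 × 1790) / (62.6 + 1790) = 60.48 kΩ.
V_out = 26.7 × 60.48 / (3.90 + 60.48) = 26.7 × 60.48/64.38 = 25.1 V.
(Unloaded it would have been 25.1 V.)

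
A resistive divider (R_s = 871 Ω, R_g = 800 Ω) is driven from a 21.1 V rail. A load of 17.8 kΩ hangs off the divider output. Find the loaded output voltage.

V_out ≈ 9.87 V

The load sits in parallel with R_g: R_g‖R_L = (800 × 17800) / (800 + 17800) = 765.6 Ω.
V_out = 21.1 × 765.6 / (871 + 765.6) = 21.1 × 765.6/1637 = 9.87 V.
(Unloaded it would have been 10.1 V.)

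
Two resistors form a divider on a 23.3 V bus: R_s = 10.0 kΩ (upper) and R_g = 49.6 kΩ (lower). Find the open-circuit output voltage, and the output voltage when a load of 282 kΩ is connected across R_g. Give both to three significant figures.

Unloaded: 19.4 V; loaded: 18.8 V

Open-circuit: V = 23.3 × 49.6/(10.0 + 49.6) = 19.4 V.
With the load, R_g becomes R_g‖R_L = 42.18 kΩ, so V = 23.3 × 42.18/52.18 = 18.8 V.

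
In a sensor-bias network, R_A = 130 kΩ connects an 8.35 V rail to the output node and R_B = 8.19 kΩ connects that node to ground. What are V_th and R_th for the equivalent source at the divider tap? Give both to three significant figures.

V_th = 0.495 V, R_th = 7.70 kΩ

V_th is the open-circuit tap voltage: 8.35 × 8.19/(130 + 8.19) = 0.495 V.
With the supply zeroed, R_A and R_B appear in parallel from the tap: R_th = R_A‖R_B = (130 × 8.19)/138.2 = 7.70 kΩ.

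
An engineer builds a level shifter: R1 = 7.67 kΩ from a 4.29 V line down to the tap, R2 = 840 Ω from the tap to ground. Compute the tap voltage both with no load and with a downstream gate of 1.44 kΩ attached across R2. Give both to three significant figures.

Unloaded: 0.423 V; loaded: 0.278 V

Open-circuit: V = 4.29 × 840/(7670 + 840) = 0.423 V.
With the load, R2 becomes R2‖R_L = 530.5 Ω, so V = 4.29 × 530.5/8201 = 0.278 V.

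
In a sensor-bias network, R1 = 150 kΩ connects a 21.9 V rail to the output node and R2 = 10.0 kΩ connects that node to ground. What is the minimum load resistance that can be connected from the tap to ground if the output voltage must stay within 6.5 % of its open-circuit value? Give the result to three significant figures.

R_L(min) ≈ 135 kΩ

Output resistance R_th = R1‖R2 = (150 × 10.0)/160.0 = 9.375 kΩ.
The fractional drop is R_th/(R_th + R_L); requiring this ≤ 0.0650 gives R_L ≥ R_th(1/0.0650 − 1) = 9.375 × 14.38 = 135 kΩ.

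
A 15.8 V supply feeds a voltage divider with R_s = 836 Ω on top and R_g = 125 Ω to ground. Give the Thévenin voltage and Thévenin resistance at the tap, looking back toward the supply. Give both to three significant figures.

V_th is the open-circuit tap voltage: 15.8 × 125/(836 + 125) = 2.06 V.
With the supply zeroed, R_s and R_g appear in parallel from the tap: R_th = R_s‖R_g = (836 × 125)/961.0 = 109 Ω.

V_th = 2.06 V, R_th = 109 Ω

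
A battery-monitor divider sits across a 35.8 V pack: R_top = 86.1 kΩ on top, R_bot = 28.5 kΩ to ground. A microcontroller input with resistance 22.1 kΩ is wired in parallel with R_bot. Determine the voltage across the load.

V_out ≈ 4.52 V

The load sits in parallel with R_bot: R_bot‖R_L = (28.5 × 22.1) / (28.5 + 22.1) = 12.45 kΩ.
V_out = 35.8 × 12.45 / (86.1 + 12.45) = 35.8 × 12.45/98.55 = 4.52 V.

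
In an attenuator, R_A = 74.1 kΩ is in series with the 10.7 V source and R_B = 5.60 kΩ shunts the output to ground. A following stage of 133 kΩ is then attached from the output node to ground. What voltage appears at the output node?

The load sits in parallel with R_B: R_B‖R_L = (5.60 × 133) / (5.60 + 133) = 5.374 kΩ.
V_out = 10.7 × 5.374 / (74.1 + 5.374) = 10.7 × 5.374/79.47 = 0.723 V.

V_out ≈ 0.723 V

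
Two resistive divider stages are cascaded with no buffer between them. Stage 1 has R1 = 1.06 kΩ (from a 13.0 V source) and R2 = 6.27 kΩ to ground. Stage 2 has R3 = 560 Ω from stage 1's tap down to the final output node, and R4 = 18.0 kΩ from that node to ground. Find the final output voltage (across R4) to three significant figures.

Stage 2 presents R3+R4 = 18560 Ω as a load on stage 1's tap.
Stage 1's lower leg becomes R2‖(R3+R4) = 4687 Ω, so V_mid = 13.0 × 4687/5747 = 10.60 V.
Stage 2 is itself unloaded: V_out = V_mid × R4/(R3+R4) = 10.60 × 18000/18560 = 10.3 V.

V_out ≈ 10.3 V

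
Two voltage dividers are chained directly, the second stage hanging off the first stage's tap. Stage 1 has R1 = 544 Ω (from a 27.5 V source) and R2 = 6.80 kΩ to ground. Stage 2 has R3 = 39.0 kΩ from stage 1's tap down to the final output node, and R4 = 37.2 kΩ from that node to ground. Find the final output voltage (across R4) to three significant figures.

V_out ≈ 12.3 V

Stage 2 presents R3+R4 = 76200 Ω as a load on stage 1's tap.
Stage 1's lower leg becomes R2‖(R3+R4) = 6243 Ω, so V_mid = 27.5 × 6243/6787 = 25.30 V.
Stage 2 is itself unloaded: V_out = V_mid × R4/(R3+R4) = 25.30 × 37200/76200 = 12.3 V.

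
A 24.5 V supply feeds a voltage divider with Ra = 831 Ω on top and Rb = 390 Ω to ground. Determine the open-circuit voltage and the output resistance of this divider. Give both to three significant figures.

V_th = 7.83 V, R_th = 265 Ω

V_th is the open-circuit tap voltage: 24.5 × 390/(831 + 390) = 7.83 V.
With the supply zeroed, Ra and Rb appear in parallel from the tap: R_th = Ra‖Rb = (831 × 390)/1221 = 265 Ω.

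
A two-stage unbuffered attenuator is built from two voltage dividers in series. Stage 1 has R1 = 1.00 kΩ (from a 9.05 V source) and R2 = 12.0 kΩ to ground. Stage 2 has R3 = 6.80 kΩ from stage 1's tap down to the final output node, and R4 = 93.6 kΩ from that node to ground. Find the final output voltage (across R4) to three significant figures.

V_out ≈ 7.72 V

Stage 2 presents R3+R4 = 100.4 kΩ as a load on stage 1's tap.
Stage 1's lower leg becomes R2‖(R3+R4) = 10.72 kΩ, so V_mid = 9.05 × 10.72/11.72 = 8.278 V.
Stage 2 is itself unloaded: V_out = V_mid × R4/(R3+R4) = 8.278 × 93.6/100.4 = 7.72 V.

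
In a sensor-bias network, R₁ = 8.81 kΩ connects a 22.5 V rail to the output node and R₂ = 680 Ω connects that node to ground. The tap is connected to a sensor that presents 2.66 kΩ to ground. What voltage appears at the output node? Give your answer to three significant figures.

V_out ≈ 1.30 V

The load sits in parallel with R₂: R₂‖R_L = (680 × 2660) / (680 + 2660) = 541.6 Ω.
V_out = 22.5 × 541.6 / (8810 + 541.6) = 22.5 × 541.6/9352 = 1.30 V.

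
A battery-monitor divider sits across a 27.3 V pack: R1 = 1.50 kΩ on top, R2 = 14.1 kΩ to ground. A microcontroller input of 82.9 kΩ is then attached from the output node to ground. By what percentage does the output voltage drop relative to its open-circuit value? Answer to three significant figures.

The divider's output (Thévenin) resistance is R1‖R2 = 1.356 kΩ.
Fractional drop under load = R_th/(R_th + R_L) = 1.356 / (1.356 + 82.9) = 0.01609.
So the output falls by 1.61 %.

1.61 %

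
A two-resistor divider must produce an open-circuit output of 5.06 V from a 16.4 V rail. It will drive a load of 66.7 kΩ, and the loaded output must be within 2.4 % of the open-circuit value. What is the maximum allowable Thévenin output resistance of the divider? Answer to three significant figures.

Loading drop = R_th/(R_th + R_L) ≤ 0.0240, so R_th ≤ R_L · ε/(1−ε) = 66.7 kΩ × 0.0240/0.9760 = 1.64 kΩ.
(Any R1, R2 with R2/(R1+R2) = 0.309 and R1‖R2 ≤ 1.64 kΩ will meet the spec.)

R_th ≤ 1.64 kΩ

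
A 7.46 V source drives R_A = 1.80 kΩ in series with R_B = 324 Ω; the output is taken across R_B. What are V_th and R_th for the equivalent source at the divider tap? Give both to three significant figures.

V_th is the open-circuit tap voltage: 7.46 × 324/(1800 + 324) = 1.14 V.
With the supply zeroed, R_A and R_B appear in parallel from the tap: R_th = R_A‖R_B = (1800 × 324)/2124 = 275 Ω.

V_th = 1.14 V, R_th = 275 Ω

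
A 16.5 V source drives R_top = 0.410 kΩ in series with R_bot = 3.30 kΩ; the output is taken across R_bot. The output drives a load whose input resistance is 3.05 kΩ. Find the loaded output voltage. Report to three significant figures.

The load sits in parallel with R_bot: R_bot‖R_L = (3300 × 3050) / (3300 + 3050) = 1585 Ω.
V_out = 16.5 × 1585 / (410 + 1585) = 16.5 × 1585/1995 = 13.1 V.
(Unloaded it would have been 14.7 V.)

V_out ≈ 13.1 V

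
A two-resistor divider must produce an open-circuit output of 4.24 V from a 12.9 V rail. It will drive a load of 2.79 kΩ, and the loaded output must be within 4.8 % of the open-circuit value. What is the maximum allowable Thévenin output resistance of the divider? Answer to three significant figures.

R_th ≤ 141 Ω

Loading drop = R_th/(R_th + R_L) ≤ 0.0480, so R_th ≤ R_L · ε/(1−ε) = 2.79 kΩ × 0.0480/0.9520 = 141 Ω.
(Any R1, R2 with R2/(R1+R2) = 0.329 and R1‖R2 ≤ 141 Ω will meet the spec.)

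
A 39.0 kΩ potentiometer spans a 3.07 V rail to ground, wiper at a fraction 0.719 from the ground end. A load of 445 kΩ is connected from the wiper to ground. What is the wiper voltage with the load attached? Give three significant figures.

V ≈ 2.17 V

The wiper splits the pot into (1−α)R = 10.96 kΩ above and αR = 28.04 kΩ below.
Lower section ‖ load = 26.38 kΩ.
V_wiper = 3.07 × 26.38/(10.96 + 26.38) = 2.17 V.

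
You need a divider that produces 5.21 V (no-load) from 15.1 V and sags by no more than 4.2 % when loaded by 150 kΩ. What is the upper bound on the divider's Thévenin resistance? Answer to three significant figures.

R_th ≤ 6.58 kΩ

Loading drop = R_th/(R_th + R_L) ≤ 0.0420, so R_th ≤ R_L · ε/(1−ε) = 150 kΩ × 0.0420/0.9580 = 6.58 kΩ.
(Any R1, R2 with R2/(R1+R2) = 0.345 and R1‖R2 ≤ 6.58 kΩ will meet the spec.)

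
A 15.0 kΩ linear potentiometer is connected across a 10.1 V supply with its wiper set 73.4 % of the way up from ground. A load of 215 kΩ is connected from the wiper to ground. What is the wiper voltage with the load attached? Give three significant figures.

The wiper splits the pot into (1−α)R = 3.990 kΩ above and αR = 11.01 kΩ below.
Lower section ‖ load = 10.47 kΩ.
V_wiper = 10.1 × 10.47/(3.990 + 10.47) = 7.31 V.

V ≈ 7.31 V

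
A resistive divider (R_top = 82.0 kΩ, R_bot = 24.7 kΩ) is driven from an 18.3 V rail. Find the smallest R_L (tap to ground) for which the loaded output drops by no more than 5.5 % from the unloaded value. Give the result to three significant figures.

Output resistance R_th = R_top‖R_bot = (82.0 × 24.7)/106.7 = 18.98 kΩ.
The fractional drop is R_th/(R_th + R_L); requiring this ≤ 0.0550 gives R_L ≥ R_th(1/0.0550 − 1) = 18.98 × 17.18 = 326 kΩ.

R_L(min) ≈ 326 kΩ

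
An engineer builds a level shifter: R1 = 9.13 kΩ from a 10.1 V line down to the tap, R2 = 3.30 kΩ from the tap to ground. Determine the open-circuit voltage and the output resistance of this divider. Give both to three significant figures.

V_th is the open-circuit tap voltage: 10.1 × 3.30/(9.13 + 3.30) = 2.68 V.
With the supply zeroed, R1 and R2 appear in parallel from the tap: R_th = R1‖R2 = (9.13 × 3.30)/12.43 = 2.42 kΩ.

V_th = 2.68 V, R_th = 2.42 kΩ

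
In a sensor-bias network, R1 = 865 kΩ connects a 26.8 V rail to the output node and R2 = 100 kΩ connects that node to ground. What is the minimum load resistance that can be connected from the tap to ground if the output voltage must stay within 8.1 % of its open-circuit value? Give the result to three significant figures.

R_L(min) ≈ 1.02 MΩ

Output resistance R_th = R1‖R2 = (865 × 100)/965.0 = 89.64 kΩ.
The fractional drop is R_th/(R_th + R_L); requiring this ≤ 0.0810 gives R_L ≥ R_th(1/0.0810 − 1) = 89.64 × 11.35 = 1.02 MΩ.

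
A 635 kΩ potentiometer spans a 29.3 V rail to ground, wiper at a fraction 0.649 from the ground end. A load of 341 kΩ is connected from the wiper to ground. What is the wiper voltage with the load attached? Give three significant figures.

V ≈ 13.4 V

The wiper splits the pot into (1−α)R = 222.9 kΩ above and αR = 412.1 kΩ below.
Lower section ‖ load = 186.6 kΩ.
V_wiper = 29.3 × 186.6/(222.9 + 186.6) = 13.4 V.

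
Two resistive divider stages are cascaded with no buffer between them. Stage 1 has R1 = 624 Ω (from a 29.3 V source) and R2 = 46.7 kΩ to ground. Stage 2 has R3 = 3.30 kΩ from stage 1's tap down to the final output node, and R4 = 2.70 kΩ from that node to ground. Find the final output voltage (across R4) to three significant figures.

V_out ≈ 11.8 V

Stage 2 presents R3+R4 = 6000 Ω as a load on stage 1's tap.
Stage 1's lower leg becomes R2‖(R3+R4) = 5317 Ω, so V_mid = 29.3 × 5317/5941 = 26.22 V.
Stage 2 is itself unloaded: V_out = V_mid × R4/(R3+R4) = 26.22 × 2700/6000 = 11.8 V.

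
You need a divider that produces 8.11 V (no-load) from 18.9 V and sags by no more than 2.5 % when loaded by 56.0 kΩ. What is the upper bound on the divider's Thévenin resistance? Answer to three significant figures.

Loading drop = R_th/(R_th + R_L) ≤ 0.0250, so R_th ≤ R_L · ε/(1−ε) = 56.0 kΩ × 0.0250/0.9750 = 1.44 kΩ.
(Any R1, R2 with R2/(R1+R2) = 0.429 and R1‖R2 ≤ 1.44 kΩ will meet the spec.)

R_th ≤ 1.44 kΩ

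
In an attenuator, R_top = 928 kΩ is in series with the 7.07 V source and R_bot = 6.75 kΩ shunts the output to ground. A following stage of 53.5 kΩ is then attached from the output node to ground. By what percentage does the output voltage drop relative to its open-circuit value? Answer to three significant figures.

Unloaded V = 7.07 × 6.75/934.8 = 0.051054 V.
Loaded: R_bot‖R_L = 5.994 kΩ, giving V = 7.07 × 5.994/934.0 = 0.045371 V.
Drop = (0.051054 − 0.045371) / 0.051054 = 11.1 %.

11.1 %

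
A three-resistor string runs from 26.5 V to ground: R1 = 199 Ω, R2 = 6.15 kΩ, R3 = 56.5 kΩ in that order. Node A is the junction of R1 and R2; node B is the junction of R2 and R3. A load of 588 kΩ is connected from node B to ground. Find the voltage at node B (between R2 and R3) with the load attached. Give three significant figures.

V ≈ 23.6 V

At node B, R3 is in parallel with the load: R3‖R_L = 51550 Ω.
Below node A the resistance is R2 + (R3‖R_L) = 57700 Ω, so V_A = 26.5 × 57700/57900 = 26.41 V.
Then V_B = V_A × (R3‖R_L)/(R2 + R3‖R_L) = 26.41 × 51550/57700 = 23.6 V.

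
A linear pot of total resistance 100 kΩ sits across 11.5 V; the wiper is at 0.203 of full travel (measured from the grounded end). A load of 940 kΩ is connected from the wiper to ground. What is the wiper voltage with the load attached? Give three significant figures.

The wiper splits the pot into (1−α)R = 79.70 kΩ above and αR = 20.30 kΩ below.
Lower section ‖ load = 19.87 kΩ.
V_wiper = 11.5 × 19.87/(79.70 + 19.87) = 2.29 V.

V ≈ 2.29 V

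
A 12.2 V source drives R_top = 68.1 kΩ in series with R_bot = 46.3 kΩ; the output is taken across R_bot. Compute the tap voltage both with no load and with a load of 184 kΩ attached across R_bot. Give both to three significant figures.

Unloaded: 4.94 V; loaded: 4.29 V

Open-circuit: V = 12.2 × 46.3/(68.1 + 46.3) = 4.94 V.
With the load, R_bot becomes R_bot‖R_L = 36.99 kΩ, so V = 12.2 × 36.99/105.1 = 4.29 V.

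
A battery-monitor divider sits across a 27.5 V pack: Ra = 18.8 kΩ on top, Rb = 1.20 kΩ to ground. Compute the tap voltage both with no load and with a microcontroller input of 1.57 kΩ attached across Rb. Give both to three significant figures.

Open-circuit: V = 27.5 × 1.20/(18.8 + 1.20) = 1.65 V.
With the load, Rb becomes Rb‖R_L = 0.6801 kΩ, so V = 27.5 × 0.6801/19.48 = 0.960 V.

Unloaded: 1.65 V; loaded: 0.960 V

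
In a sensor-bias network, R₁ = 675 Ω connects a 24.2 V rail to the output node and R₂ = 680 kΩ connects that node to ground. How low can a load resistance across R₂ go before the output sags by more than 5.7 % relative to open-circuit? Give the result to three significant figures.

Output resistance R_th = R₁‖R₂ = (675 × 680000)/680700 = 674.3 Ω.
The fractional drop is R_th/(R_th + R_L); requiring this ≤ 0.0570 gives R_L ≥ R_th(1/0.0570 − 1) = 674.3 × 16.54 = 11.2 kΩ.

R_L(min) ≈ 11.2 kΩ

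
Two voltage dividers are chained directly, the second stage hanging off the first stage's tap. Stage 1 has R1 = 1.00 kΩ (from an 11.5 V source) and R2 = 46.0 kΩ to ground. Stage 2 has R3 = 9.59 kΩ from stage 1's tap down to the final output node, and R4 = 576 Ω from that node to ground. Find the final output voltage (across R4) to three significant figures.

V_out ≈ 0.582 V

Stage 2 presents R3+R4 = 10170 Ω as a load on stage 1's tap.
Stage 1's lower leg becomes R2‖(R3+R4) = 8326 Ω, so V_mid = 11.5 × 8326/9326 = 10.27 V.
Stage 2 is itself unloaded: V_out = V_mid × R4/(R3+R4) = 10.27 × 576/10170 = 0.582 V.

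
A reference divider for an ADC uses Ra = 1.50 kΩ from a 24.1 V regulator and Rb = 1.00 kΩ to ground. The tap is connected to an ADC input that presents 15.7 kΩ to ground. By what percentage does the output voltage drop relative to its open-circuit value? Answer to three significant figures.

3.68 %

The divider's output (Thévenin) resistance is Ra‖Rb = 0.6000 kΩ.
Fractional drop under load = R_th/(R_th + R_L) = 0.6000 / (0.6000 + 15.7) = 0.03681.
So the output falls by 3.68 %.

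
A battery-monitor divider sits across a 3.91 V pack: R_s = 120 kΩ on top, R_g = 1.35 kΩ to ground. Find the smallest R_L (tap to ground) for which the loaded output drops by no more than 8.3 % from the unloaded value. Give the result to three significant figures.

Output resistance R_th = R_s‖R_g = (120 × 1.35)/121.3 = 1.335 kΩ.
The fractional drop is R_th/(R_th + R_L); requiring this ≤ 0.0830 gives R_L ≥ R_th(1/0.0830 − 1) = 1.335 × 11.05 = 14.7 kΩ.

R_L(min) ≈ 14.7 kΩ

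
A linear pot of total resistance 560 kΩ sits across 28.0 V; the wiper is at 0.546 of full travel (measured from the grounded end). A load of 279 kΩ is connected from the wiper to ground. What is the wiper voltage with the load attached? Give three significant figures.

The wiper splits the pot into (1−α)R = 254.2 kΩ above and αR = 305.8 kΩ below.
Lower section ‖ load = 145.9 kΩ.
V_wiper = 28.0 × 145.9/(254.2 + 145.9) = 10.2 V.

V ≈ 10.2 V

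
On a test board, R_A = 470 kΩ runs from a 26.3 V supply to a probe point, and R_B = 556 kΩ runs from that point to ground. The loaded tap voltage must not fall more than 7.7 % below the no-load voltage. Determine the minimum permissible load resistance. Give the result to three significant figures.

R_L(min) ≈ 3.05 MΩ

Output resistance R_th = R_A‖R_B = (470 × 556)/1026 = 254.7 kΩ.
The fractional drop is R_th/(R_th + R_L); requiring this ≤ 0.0770 gives R_L ≥ R_th(1/0.0770 − 1) = 254.7 × 11.99 = 3.05 MΩ.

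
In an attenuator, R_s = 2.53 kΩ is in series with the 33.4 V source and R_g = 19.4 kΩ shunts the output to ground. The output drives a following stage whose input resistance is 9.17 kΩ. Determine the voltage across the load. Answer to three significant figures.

V_out ≈ 23.8 V

The load sits in parallel with R_g: R_g‖R_L = (19.4 × 9.17) / (19.4 + 9.17) = 6.227 kΩ.
V_out = 33.4 × 6.227 / (2.53 + 6.227) = 33.4 × 6.227/8.757 = 23.8 V.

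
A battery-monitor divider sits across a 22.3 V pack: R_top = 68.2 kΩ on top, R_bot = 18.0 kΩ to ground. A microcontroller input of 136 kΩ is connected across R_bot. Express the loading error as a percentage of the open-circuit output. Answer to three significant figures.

The divider's output (Thévenin) resistance is R_top‖R_bot = 14.24 kΩ.
Fractional drop under load = R_th/(R_th + R_L) = 14.24 / (14.24 + 136) = 0.09479.
So the output falls by 9.48 %.

9.48 %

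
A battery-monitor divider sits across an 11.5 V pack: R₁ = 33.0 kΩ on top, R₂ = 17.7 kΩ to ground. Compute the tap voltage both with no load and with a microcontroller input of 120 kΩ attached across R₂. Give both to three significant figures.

Unloaded: 4.01 V; loaded: 3.66 V

Open-circuit: V = 11.5 × 17.7/(33.0 + 17.7) = 4.01 V.
With the load, R₂ becomes R₂‖R_L = 15.42 kΩ, so V = 11.5 × 15.42/48.42 = 3.66 V.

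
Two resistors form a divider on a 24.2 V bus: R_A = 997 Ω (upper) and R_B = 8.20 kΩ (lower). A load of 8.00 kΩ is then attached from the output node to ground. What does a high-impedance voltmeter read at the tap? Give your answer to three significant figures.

V_out ≈ 19.4 V

The load sits in parallel with R_B: R_B‖R_L = (8200 × 8000) / (8200 + 8000) = 4049 Ω.
V_out = 24.2 × 4049 / (997 + 4049) = 24.2 × 4049/5046 = 19.4 V.
(Unloaded it would have been 21.6 V.)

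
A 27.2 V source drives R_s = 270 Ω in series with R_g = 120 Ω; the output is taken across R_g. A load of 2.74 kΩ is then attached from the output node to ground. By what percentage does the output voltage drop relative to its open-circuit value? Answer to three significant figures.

2.94 %

The divider's output (Thévenin) resistance is R_s‖R_g = 83.08 Ω.
Fractional drop under load = R_th/(R_th + R_L) = 83.08 / (83.08 + 2740) = 0.02943.
So the output falls by 2.94 %.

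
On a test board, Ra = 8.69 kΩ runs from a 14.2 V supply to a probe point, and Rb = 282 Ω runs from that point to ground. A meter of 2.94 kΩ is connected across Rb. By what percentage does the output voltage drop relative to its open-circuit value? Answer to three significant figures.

8.50 %

Unloaded V = 14.2 × 282/8972 = 0.44632 V.
Loaded: Rb‖R_L = 257.3 Ω, giving V = 14.2 × 257.3/8947 = 0.40838 V.
Drop = (0.44632 − 0.40838) / 0.44632 = 8.50 %.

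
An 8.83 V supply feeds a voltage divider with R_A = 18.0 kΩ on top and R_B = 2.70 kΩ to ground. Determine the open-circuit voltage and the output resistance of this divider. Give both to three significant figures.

V_th = 1.15 V, R_th = 2.35 kΩ

V_th is the open-circuit tap voltage: 8.83 × 2.70/(18.0 + 2.70) = 1.15 V.
With the supply zeroed, R_A and R_B appear in parallel from the tap: R_th = R_A‖R_B = (18.0 × 2.70)/20.70 = 2.35 kΩ.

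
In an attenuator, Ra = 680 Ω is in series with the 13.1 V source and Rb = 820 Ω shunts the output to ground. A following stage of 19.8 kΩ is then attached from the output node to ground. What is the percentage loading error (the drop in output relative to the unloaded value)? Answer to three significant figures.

The divider's output (Thévenin) resistance is Ra‖Rb = 371.7 Ω.
Fractional drop under load = R_th/(R_th + R_L) = 371.7 / (371.7 + 19800) = 0.01843.
So the output falls by 1.84 %.

1.84 %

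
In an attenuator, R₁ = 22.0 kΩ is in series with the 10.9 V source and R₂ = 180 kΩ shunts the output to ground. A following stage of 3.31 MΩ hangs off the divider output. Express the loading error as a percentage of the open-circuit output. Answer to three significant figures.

The divider's output (Thévenin) resistance is R₁‖R₂ = 19.60 kΩ.
Fractional drop under load = R_th/(R_th + R_L) = 19.60 / (19.60 + 3310) = 0.005888.
So the output falls by 0.589 %.

0.589 %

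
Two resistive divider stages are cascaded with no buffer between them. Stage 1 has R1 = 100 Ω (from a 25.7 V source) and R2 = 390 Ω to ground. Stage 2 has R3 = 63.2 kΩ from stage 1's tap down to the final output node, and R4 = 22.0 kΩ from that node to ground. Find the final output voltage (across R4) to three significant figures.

V_out ≈ 5.28 V

Stage 2 presents R3+R4 = 85200 Ω as a load on stage 1's tap.
Stage 1's lower leg becomes R2‖(R3+R4) = 388.2 Ω, so V_mid = 25.7 × 388.2/488.2 = 20.44 V.
Stage 2 is itself unloaded: V_out = V_mid × R4/(R3+R4) = 20.44 × 22000/85200 = 5.28 V.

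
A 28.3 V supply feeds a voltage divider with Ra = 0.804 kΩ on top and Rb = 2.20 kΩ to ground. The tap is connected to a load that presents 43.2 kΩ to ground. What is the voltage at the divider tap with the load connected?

V_out ≈ 20.4 V

The load sits in parallel with Rb: Rb‖R_L = (2200 × 43200) / (2200 + 43200) = 2093 Ω.
V_out = 28.3 × 2093 / (804 + 2093) = 28.3 × 2093/2897 = 20.4 V.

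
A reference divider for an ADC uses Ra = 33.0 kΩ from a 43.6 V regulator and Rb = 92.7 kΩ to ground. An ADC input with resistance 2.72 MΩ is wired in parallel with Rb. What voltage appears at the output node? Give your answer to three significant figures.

V_out ≈ 31.9 V

The load sits in parallel with Rb: Rb‖R_L = (92.7 × 2720) / (92.7 + 2720) = 89.64 kΩ.
V_out = 43.6 × 89.64 / (33.0 + 89.64) = 43.6 × 89.64/122.6 = 31.9 V.
(Unloaded it would have been 32.2 V.)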